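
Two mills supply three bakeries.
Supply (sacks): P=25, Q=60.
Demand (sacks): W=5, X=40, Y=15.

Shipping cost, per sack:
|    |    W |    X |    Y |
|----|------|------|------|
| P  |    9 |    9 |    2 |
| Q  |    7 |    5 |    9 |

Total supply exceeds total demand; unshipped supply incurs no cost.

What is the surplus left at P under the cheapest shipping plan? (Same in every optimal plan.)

10

Minimum-cost shipments:
  P→Y: 15 × 2 = 30
  Q→W: 5 × 7 = 35
  Q→X: 40 × 5 = 200
Total cost = 265.
P ships 15 of its 25, leaving 10.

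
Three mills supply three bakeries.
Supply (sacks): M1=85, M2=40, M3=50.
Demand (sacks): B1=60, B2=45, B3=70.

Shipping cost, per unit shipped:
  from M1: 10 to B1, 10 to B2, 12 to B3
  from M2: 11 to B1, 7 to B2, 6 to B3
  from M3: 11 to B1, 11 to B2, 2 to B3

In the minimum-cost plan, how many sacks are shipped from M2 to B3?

20

Solving gives:
  M1 to B1: 60 × 10 = 600
  M1 to B2: 25 × 10 = 250
  M2 to B2: 20 × 7 = 140
  M2 to B3: 20 × 6 = 120
  M3 to B3: 50 × 2 = 100
Total cost = 1210.
So M2→B3 carries 20 sacks.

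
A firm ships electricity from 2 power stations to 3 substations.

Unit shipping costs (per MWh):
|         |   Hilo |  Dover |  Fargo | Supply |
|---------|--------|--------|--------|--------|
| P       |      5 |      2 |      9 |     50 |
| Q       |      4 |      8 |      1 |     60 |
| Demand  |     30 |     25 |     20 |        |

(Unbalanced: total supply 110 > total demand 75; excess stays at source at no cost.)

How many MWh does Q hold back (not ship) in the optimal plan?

10

An optimal plan:
  P→Dover: 25 × 2 = 50
  Q→Hilo: 30 × 4 = 120
  Q→Fargo: 20 × 1 = 20
Total cost = 190.
Q ships 50 of its 60, leaving 10.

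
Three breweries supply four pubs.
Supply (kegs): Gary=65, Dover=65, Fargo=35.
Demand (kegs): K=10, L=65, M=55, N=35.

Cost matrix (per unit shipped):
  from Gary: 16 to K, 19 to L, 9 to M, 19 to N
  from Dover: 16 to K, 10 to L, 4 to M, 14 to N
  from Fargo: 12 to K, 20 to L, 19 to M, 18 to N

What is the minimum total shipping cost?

1905

One minimum-cost allocation:
  Gary→M: 55 × 9 = 495
  Gary→N: 10 × 19 = 190
  Dover→L: 65 × 10 = 650
  Fargo→K: 10 × 12 = 120
  Fargo→N: 25 × 18 = 450
Total = 495 + 190 + 650 + 120 + 450 = 1905.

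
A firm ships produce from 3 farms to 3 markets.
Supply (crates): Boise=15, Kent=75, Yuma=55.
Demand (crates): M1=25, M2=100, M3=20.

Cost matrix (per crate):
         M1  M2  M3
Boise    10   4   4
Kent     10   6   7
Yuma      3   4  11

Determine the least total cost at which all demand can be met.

710

Optimal allocation:
  Boise→M3: 15 × 4 = 60
  Kent→M2: 70 × 6 = 420
  Kent→M3: 5 × 7 = 35
  Yuma→M1: 25 × 3 = 75
  Yuma→M2: 30 × 4 = 120
Total = 60 + 420 + 35 + 75 + 120 = 710.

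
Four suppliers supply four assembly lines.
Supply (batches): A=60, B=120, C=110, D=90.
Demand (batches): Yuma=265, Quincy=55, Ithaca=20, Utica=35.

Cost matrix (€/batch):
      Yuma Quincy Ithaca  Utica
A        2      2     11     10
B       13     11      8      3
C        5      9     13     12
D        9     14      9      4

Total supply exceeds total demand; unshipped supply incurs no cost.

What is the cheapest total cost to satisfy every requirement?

Optimal allocation:
  A->Yuma: 60 × €2 = €120
  B->Yuma: 5 × €13 = €65
  B->Quincy: 55 × €11 = €605
  B->Ithaca: 20 × €8 = €160
  B->Utica: 35 × €3 = €105
  C->Yuma: 110 × €5 = €550
  D->Yuma: 90 × €9 = €810
Total = 120 + 65 + 605 + 160 + 105 + 550 + 810 = €2415.

2415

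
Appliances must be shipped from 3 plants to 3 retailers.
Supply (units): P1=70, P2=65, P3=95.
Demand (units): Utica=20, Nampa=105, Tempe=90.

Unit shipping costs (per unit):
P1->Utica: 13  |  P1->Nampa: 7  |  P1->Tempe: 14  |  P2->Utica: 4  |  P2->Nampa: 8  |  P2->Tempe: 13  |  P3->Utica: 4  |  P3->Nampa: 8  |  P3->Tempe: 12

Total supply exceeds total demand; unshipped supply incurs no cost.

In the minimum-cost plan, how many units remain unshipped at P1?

Minimum-cost shipments:
  P1->Nampa: 70 units
  P2->Utica: 20 units
  P2->Nampa: 35 units
  P3->Tempe: 90 units
Total cost = 1930.
P1 ships 70 of its 70, leaving 0.

0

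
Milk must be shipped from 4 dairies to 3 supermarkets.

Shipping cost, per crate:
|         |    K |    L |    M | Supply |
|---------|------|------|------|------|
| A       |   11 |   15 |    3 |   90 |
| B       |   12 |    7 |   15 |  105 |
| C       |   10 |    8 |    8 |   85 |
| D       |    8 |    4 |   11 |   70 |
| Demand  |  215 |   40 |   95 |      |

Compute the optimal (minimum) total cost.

A cheapest plan:
  A->M: 90 crates
  B->K: 65 crates
  B->L: 40 crates
  C->K: 80 crates
  C->M: 5 crates
  D->K: 70 crates
Total cost = 2730.

2730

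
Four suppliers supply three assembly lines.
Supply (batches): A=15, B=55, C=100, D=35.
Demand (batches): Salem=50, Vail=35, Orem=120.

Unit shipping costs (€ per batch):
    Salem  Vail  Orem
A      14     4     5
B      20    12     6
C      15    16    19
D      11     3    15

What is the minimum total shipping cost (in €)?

An optimal shipping plan:
  A→Orem: 15 × €5 = €75
  B→Orem: 55 × €6 = €330
  C→Salem: 50 × €15 = €750
  C→Orem: 50 × €19 = €950
  D→Vail: 35 × €3 = €105
Total = 75 + 330 + 750 + 950 + 105 = €2210.

2210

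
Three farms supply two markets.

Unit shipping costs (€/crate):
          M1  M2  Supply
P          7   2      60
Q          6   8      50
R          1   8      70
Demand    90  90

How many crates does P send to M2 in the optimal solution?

The minimum-cost plan:
  P->M2: 60 crates
  Q->M1: 20 crates
  Q->M2: 30 crates
  R->M1: 70 crates
Total cost = €550.
So P→M2 carries 60 crates.

60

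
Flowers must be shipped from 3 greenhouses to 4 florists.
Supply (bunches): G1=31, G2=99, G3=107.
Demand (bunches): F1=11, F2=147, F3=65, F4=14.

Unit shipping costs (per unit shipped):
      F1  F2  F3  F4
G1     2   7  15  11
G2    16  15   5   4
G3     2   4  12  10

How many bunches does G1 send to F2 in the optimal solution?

Optimal shipments:
  G1 to F1: 11 × 2 = 22
  G1 to F2: 20 × 7 = 140
  G2 to F2: 20 × 15 = 300
  G2 to F3: 65 × 5 = 325
  G2 to F4: 14 × 4 = 56
  G3 to F2: 107 × 4 = 428
Total cost = 1271.
So G1→F2 carries 20 bunches.

20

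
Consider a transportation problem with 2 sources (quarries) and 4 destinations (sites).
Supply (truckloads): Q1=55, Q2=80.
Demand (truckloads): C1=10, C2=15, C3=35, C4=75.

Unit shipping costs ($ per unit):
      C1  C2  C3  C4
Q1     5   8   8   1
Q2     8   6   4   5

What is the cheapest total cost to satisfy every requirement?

Optimal allocation:
  Q1->C4: 55 × $1 = $55
  Q2->C1: 10 × $8 = $80
  Q2->C2: 15 × $6 = $90
  Q2->C3: 35 × $4 = $140
  Q2->C4: 20 × $5 = $100
Total = 55 + 80 + 90 + 140 + 100 = $465.
(Supply check: Q1 ships 55; Q2 ships 80.)

465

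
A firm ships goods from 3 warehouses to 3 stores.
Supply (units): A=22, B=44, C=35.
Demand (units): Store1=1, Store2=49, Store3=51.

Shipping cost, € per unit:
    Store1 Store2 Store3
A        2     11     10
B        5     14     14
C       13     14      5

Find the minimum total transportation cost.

1008

One minimum-cost allocation:
  A→Store2: 6 × €11 = €66
  A→Store3: 16 × €10 = €160
  B→Store1: 1 × €5 = €5
  B→Store2: 43 × €14 = €602
  C→Store3: 35 × €5 = €175
Total = 66 + 160 + 5 + 602 + 175 = €1008.
(Supply check: A ships 22; B ships 44; C ships 35.)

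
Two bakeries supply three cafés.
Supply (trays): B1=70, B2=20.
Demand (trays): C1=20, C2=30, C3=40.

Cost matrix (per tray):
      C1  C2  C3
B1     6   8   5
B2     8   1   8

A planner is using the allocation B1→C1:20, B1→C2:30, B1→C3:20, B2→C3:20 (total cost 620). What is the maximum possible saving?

Current plan cost = 20·6 + 30·8 + 20·5 + 20·8 = 620.
Optimal plan:
  B1–C1: 20 trays
  B1–C2: 10 trays
  B1–C3: 40 trays
  B2–C2: 20 trays
Optimal cost = 420.
Saving = 620 − 420 = 200.

200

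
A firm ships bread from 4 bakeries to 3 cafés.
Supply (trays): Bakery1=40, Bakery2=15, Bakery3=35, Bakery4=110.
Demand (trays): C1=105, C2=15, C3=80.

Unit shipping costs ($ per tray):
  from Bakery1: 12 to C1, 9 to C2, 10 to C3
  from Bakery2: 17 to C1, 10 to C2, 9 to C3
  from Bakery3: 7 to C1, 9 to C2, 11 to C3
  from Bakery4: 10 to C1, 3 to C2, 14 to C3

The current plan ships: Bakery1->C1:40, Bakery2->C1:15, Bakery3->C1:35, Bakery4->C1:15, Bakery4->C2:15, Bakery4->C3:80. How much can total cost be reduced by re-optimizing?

420

Current plan cost = 40·12 + 15·17 + 35·7 + 15·10 + 15·3 + 80·14 = $2295.
Optimal plan:
  Bakery1–C3: 40 × $10 = $400
  Bakery2–C3: 15 × $9 = $135
  Bakery3–C1: 35 × $7 = $245
  Bakery4–C1: 70 × $10 = $700
  Bakery4–C2: 15 × $3 = $45
  Bakery4–C3: 25 × $14 = $350
Optimal cost = $1875.
Saving = 2295 − 1875 = $420.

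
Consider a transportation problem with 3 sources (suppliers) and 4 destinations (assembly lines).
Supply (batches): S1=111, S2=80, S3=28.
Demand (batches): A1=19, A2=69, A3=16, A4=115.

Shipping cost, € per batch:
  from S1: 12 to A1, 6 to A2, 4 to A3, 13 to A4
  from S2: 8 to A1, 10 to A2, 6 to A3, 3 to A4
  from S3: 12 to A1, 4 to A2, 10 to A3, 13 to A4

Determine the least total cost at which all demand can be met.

An optimal shipping plan:
  S1–A1: 19 × €12 = €228
  S1–A2: 41 × €6 = €246
  S1–A3: 16 × €4 = €64
  S1–A4: 35 × €13 = €455
  S2–A4: 80 × €3 = €240
  S3–A2: 28 × €4 = €112
Total = 228 + 246 + 64 + 455 + 240 + 112 = €1345.

1345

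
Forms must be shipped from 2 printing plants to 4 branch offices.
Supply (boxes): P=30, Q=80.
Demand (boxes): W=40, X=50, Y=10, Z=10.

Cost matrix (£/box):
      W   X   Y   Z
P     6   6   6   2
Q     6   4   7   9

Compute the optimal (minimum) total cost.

A cheapest plan:
  P to W: 10 × £6 = £60
  P to Y: 10 × £6 = £60
  P to Z: 10 × £2 = £20
  Q to W: 30 × £6 = £180
  Q to X: 50 × £4 = £200
Total = 60 + 60 + 20 + 180 + 200 = £520.

520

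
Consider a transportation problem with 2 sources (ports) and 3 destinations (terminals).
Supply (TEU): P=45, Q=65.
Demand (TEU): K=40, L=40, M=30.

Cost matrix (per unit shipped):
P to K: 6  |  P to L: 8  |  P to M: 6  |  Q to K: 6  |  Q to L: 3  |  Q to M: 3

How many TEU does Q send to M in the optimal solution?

25

Optimal shipments:
  P->K: 40 × 6 = 240
  P->M: 5 × 6 = 30
  Q->L: 40 × 3 = 120
  Q->M: 25 × 3 = 75
Total cost = 465.
So Q→M carries 25 TEU.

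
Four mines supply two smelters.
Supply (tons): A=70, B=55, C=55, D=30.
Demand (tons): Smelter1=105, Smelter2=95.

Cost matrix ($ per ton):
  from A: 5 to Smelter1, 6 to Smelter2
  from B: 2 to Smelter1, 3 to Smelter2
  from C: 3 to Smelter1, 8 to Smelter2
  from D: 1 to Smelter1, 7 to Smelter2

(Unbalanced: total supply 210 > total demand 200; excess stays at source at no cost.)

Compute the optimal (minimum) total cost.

An optimal shipping plan:
  A–Smelter2: 60 tons
  B–Smelter1: 20 tons
  B–Smelter2: 35 tons
  C–Smelter1: 55 tons
  D–Smelter1: 30 tons
Total cost = $700.

700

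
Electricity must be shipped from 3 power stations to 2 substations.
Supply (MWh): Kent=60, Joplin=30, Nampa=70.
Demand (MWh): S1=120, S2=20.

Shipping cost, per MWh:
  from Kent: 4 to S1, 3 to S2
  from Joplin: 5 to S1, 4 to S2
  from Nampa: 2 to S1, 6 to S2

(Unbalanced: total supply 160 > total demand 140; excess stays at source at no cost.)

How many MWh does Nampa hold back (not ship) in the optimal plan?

Minimum-cost shipments:
  Kent→S1: 40 × 4 = 160
  Kent→S2: 20 × 3 = 60
  Joplin→S1: 10 × 5 = 50
  Nampa→S1: 70 × 2 = 140
Total cost = 410.
Nampa ships 70 of its 70, leaving 0.

0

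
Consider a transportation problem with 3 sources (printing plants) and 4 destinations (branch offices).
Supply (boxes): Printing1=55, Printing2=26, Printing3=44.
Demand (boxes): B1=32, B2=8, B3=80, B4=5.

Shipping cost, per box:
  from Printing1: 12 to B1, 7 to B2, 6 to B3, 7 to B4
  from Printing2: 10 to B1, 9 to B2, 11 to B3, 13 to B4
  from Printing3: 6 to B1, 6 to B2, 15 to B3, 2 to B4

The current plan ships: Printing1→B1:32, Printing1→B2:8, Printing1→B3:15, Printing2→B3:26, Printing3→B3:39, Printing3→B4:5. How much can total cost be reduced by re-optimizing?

Current plan cost = 32·12 + 8·7 + 15·6 + 26·11 + 39·15 + 5·2 = 1411.
Optimal plan:
  Printing1→B3: 55 boxes
  Printing2→B2: 1 boxes
  Printing2→B3: 25 boxes
  Printing3→B1: 32 boxes
  Printing3→B2: 7 boxes
  Printing3→B4: 5 boxes
Optimal cost = 858.
Saving = 1411 − 858 = 553.

553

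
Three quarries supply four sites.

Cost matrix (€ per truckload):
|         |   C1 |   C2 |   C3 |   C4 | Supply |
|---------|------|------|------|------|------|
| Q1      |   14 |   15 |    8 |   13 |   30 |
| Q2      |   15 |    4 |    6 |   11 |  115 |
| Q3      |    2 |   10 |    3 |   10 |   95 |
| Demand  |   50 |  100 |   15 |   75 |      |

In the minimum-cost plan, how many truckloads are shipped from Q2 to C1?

0

Solving gives:
  Q1 to C4: 30 truckloads
  Q2 to C2: 100 truckloads
  Q2 to C4: 15 truckloads
  Q3 to C1: 50 truckloads
  Q3 to C3: 15 truckloads
  Q3 to C4: 30 truckloads
Total cost = €1400.
The route Q2→C1 is not used.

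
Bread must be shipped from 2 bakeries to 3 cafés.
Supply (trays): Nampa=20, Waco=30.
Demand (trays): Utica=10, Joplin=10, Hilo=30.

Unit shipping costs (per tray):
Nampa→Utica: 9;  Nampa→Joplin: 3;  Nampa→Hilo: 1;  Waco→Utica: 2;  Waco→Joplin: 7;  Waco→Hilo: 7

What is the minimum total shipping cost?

A cheapest plan:
  Nampa to Hilo: 20 × 1 = 20
  Waco to Utica: 10 × 2 = 20
  Waco to Joplin: 10 × 7 = 70
  Waco to Hilo: 10 × 7 = 70
Total = 20 + 20 + 70 + 70 = 180.
(Supply check: Nampa ships 20; Waco ships 30.)

180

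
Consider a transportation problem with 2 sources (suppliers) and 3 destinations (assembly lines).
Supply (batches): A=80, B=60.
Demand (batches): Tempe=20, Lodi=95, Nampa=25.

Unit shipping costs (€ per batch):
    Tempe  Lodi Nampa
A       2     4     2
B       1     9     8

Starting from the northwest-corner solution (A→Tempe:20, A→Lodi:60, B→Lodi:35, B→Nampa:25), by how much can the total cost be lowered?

145

Current plan cost = 20·2 + 60·4 + 35·9 + 25·8 = €795.
Optimal plan:
  A->Lodi: 55 × €4 = €220
  A->Nampa: 25 × €2 = €50
  B->Tempe: 20 × €1 = €20
  B->Lodi: 40 × €9 = €360
Optimal cost = €650.
Saving = 795 − 650 = €145.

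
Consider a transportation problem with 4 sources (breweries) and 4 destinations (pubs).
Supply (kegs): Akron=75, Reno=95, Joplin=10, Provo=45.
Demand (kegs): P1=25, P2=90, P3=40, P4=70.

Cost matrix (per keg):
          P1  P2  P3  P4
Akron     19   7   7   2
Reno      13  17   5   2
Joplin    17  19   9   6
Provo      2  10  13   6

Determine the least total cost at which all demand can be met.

1120

Optimal allocation:
  Akron to P2: 70 × 7 = 490
  Akron to P4: 5 × 2 = 10
  Reno to P3: 30 × 5 = 150
  Reno to P4: 65 × 2 = 130
  Joplin to P3: 10 × 9 = 90
  Provo to P1: 25 × 2 = 50
  Provo to P2: 20 × 10 = 200
Total = 490 + 10 + 150 + 130 + 90 + 50 + 200 = 1120.
(Supply check: Akron ships 75; Reno ships 95; Joplin ships 10; Provo ships 45.)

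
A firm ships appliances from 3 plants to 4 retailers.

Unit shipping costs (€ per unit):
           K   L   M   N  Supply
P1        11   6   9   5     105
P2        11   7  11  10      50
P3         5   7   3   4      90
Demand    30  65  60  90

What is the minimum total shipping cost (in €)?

A cheapest plan:
  P1 to L: 15 units
  P1 to N: 90 units
  P2 to L: 50 units
  P3 to K: 30 units
  P3 to M: 60 units
Total cost = €1220.

1220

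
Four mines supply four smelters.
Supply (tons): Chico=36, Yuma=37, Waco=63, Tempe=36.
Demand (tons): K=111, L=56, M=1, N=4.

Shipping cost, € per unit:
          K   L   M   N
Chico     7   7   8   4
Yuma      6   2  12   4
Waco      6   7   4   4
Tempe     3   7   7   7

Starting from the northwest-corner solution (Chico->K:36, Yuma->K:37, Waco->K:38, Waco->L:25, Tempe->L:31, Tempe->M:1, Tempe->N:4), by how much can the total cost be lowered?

331

Current plan cost = 36·7 + 37·6 + 38·6 + 25·7 + 31·7 + 1·7 + 4·7 = €1129.
Optimal plan:
  Chico→K: 13 × €7 = €91
  Chico→L: 19 × €7 = €133
  Chico→N: 4 × €4 = €16
  Yuma→L: 37 × €2 = €74
  Waco→K: 62 × €6 = €372
  Waco→M: 1 × €4 = €4
  Tempe→K: 36 × €3 = €108
Optimal cost = €798.
Saving = 1129 − 798 = €331.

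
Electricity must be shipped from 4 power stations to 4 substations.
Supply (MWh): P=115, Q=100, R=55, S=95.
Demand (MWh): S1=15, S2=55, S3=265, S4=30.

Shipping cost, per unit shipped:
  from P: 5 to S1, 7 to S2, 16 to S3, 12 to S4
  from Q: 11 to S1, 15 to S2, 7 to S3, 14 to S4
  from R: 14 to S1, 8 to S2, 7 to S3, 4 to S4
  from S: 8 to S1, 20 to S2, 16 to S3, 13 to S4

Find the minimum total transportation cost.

An optimal shipping plan:
  P→S1: 15 MWh
  P→S2: 55 MWh
  P→S3: 15 MWh
  P→S4: 30 MWh
  Q→S3: 100 MWh
  R→S3: 55 MWh
  S→S3: 95 MWh
Total cost = 3665.

3665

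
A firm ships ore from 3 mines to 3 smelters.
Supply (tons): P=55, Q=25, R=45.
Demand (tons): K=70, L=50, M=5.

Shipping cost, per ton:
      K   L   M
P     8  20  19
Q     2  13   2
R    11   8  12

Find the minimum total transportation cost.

905

Optimal allocation:
  P to K: 55 × 8 = 440
  Q to K: 15 × 2 = 30
  Q to L: 5 × 13 = 65
  Q to M: 5 × 2 = 10
  R to L: 45 × 8 = 360
Total = 440 + 30 + 65 + 10 + 360 = 905.
(Supply check: P ships 55; Q ships 25; R ships 45.)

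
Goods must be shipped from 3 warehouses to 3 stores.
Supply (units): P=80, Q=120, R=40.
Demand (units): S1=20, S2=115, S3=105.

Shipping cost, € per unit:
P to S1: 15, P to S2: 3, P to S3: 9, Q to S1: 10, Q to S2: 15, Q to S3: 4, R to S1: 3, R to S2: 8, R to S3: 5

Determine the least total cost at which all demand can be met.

1105

One minimum-cost allocation:
  P to S2: 80 × €3 = €240
  Q to S1: 15 × €10 = €150
  Q to S3: 105 × €4 = €420
  R to S1: 5 × €3 = €15
  R to S2: 35 × €8 = €280
Total = 240 + 150 + 420 + 15 + 280 = €1105.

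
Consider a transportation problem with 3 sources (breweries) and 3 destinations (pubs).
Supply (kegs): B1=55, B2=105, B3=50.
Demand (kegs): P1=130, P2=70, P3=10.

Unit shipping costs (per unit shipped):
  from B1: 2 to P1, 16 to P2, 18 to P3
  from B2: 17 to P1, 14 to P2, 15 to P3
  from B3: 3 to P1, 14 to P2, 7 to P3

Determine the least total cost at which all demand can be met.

1815

A cheapest plan:
  B1→P1: 55 × 2 = 110
  B2→P1: 25 × 17 = 425
  B2→P2: 70 × 14 = 980
  B2→P3: 10 × 15 = 150
  B3→P1: 50 × 3 = 150
Total = 110 + 425 + 980 + 150 + 150 = 1815.
(Supply check: B1 ships 55; B2 ships 105; B3 ships 50.)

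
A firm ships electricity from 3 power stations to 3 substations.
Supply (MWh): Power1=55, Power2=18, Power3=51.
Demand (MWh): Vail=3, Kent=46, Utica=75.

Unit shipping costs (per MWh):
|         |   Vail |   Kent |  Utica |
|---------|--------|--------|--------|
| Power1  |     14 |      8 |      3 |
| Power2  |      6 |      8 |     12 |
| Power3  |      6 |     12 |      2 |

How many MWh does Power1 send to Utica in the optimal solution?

Optimal shipments:
  Power1 to Kent: 31 × 8 = 248
  Power1 to Utica: 24 × 3 = 72
  Power2 to Vail: 3 × 6 = 18
  Power2 to Kent: 15 × 8 = 120
  Power3 to Utica: 51 × 2 = 102
Total cost = 560.
So Power1→Utica carries 24 MWh.

24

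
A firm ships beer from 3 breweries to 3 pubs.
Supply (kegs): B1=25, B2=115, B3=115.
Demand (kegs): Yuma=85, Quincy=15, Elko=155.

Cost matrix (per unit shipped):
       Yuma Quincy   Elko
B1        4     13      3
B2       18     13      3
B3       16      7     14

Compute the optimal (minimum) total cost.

2070

A cheapest plan:
  B1->Yuma: 25 kegs
  B2->Elko: 115 kegs
  B3->Yuma: 60 kegs
  B3->Quincy: 15 kegs
  B3->Elko: 40 kegs
Total cost = 2070.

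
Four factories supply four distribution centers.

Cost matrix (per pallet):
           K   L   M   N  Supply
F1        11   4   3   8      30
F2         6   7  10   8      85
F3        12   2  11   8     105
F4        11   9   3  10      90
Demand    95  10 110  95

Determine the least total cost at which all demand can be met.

A cheapest plan:
  F1->K: 10 pallets
  F1->M: 20 pallets
  F2->K: 85 pallets
  F3->L: 10 pallets
  F3->N: 95 pallets
  F4->M: 90 pallets
Total cost = 1730.
(Supply check: F1 ships 30; F2 ships 85; F3 ships 105; F4 ships 90.)

1730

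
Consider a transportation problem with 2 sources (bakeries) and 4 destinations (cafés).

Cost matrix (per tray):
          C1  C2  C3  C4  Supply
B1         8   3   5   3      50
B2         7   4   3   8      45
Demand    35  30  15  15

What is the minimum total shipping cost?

430

An optimal shipping plan:
  B1→C1: 5 × 8 = 40
  B1→C2: 30 × 3 = 90
  B1→C4: 15 × 3 = 45
  B2→C1: 30 × 7 = 210
  B2→C3: 15 × 3 = 45
Total = 40 + 90 + 45 + 210 + 45 = 430.
(Supply check: B1 ships 50; B2 ships 45.)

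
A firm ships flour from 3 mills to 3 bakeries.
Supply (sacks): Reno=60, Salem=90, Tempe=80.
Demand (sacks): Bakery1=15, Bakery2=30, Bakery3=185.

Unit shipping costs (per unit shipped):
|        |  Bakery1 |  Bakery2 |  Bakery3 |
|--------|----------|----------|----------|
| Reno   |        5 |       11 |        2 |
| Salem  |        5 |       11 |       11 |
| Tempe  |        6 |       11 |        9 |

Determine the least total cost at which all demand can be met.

One minimum-cost allocation:
  Reno to Bakery3: 60 × 2 = 120
  Salem to Bakery1: 15 × 5 = 75
  Salem to Bakery2: 30 × 11 = 330
  Salem to Bakery3: 45 × 11 = 495
  Tempe to Bakery3: 80 × 9 = 720
Total = 120 + 75 + 330 + 495 + 720 = 1740.

1740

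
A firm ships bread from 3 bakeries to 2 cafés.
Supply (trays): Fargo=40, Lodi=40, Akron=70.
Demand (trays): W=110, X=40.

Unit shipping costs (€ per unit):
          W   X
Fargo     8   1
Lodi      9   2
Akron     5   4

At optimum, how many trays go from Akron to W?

Optimal shipments:
  Fargo to W: 40 × €8 = €320
  Lodi to X: 40 × €2 = €80
  Akron to W: 70 × €5 = €350
Total cost = €750.
So Akron→W carries 70 trays.

70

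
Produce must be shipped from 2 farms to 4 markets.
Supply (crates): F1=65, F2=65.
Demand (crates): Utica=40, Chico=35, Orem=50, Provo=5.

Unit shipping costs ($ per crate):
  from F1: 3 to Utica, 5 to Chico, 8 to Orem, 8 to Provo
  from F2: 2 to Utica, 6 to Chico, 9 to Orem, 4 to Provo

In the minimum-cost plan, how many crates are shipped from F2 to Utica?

Optimal shipments:
  F1–Chico: 35 crates
  F1–Orem: 30 crates
  F2–Utica: 40 crates
  F2–Orem: 20 crates
  F2–Provo: 5 crates
Total cost = $695.
So F2→Utica carries 40 crates.

40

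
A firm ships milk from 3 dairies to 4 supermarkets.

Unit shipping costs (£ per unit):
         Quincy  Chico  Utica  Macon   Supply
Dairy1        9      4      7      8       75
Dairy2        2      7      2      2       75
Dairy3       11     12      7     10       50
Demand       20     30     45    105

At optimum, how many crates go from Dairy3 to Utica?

45

Optimal shipments:
  Dairy1 to Chico: 30 × £4 = £120
  Dairy1 to Macon: 45 × £8 = £360
  Dairy2 to Quincy: 20 × £2 = £40
  Dairy2 to Macon: 55 × £2 = £110
  Dairy3 to Utica: 45 × £7 = £315
  Dairy3 to Macon: 5 × £10 = £50
Total cost = £995.
So Dairy3→Utica carries 45 crates.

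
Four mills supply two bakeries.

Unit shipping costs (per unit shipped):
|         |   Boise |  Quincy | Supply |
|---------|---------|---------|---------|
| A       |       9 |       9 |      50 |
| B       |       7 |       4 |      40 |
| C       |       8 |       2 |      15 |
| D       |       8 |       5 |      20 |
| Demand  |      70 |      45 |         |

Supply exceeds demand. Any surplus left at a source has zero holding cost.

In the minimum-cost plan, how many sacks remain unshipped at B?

0

An optimal plan:
  A→Boise: 40 × 9 = 360
  B→Boise: 30 × 7 = 210
  B→Quincy: 10 × 4 = 40
  C→Quincy: 15 × 2 = 30
  D→Quincy: 20 × 5 = 100
Total cost = 740.
B ships 40 of its 40, leaving 0.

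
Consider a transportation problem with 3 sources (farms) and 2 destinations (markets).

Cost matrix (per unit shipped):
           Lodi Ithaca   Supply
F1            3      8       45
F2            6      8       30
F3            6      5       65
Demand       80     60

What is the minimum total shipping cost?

645

A cheapest plan:
  F1->Lodi: 45 × 3 = 135
  F2->Lodi: 30 × 6 = 180
  F3->Lodi: 5 × 6 = 30
  F3->Ithaca: 60 × 5 = 300
Total = 135 + 180 + 30 + 300 = 645.
(Supply check: F1 ships 45; F2 ships 30; F3 ships 65.)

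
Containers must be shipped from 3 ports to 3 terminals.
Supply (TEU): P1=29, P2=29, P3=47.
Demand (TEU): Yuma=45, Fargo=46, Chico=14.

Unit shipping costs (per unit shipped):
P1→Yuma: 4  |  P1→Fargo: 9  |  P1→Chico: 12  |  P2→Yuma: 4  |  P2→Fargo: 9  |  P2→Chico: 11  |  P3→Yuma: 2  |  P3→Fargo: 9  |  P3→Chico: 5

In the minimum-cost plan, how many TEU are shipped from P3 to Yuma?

Solving gives:
  P1–Fargo: 29 × 9 = 261
  P2–Yuma: 12 × 4 = 48
  P2–Fargo: 17 × 9 = 153
  P3–Yuma: 33 × 2 = 66
  P3–Chico: 14 × 5 = 70
Total cost = 598.
So P3→Yuma carries 33 TEU.

33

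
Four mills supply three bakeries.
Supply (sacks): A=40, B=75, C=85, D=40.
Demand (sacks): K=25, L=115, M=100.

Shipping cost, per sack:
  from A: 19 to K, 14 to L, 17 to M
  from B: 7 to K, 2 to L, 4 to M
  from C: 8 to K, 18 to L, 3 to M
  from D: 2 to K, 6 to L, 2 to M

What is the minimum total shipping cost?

1045

A cheapest plan:
  A to L: 40 × 14 = 560
  B to L: 75 × 2 = 150
  C to M: 85 × 3 = 255
  D to K: 25 × 2 = 50
  D to M: 15 × 2 = 30
Total = 560 + 150 + 255 + 50 + 30 = 1045.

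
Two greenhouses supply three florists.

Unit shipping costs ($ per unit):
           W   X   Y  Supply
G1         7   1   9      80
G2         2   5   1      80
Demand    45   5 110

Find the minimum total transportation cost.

670

An optimal shipping plan:
  G1 to W: 45 × $7 = $315
  G1 to X: 5 × $1 = $5
  G1 to Y: 30 × $9 = $270
  G2 to Y: 80 × $1 = $80
Total = 315 + 5 + 270 + 80 = $670.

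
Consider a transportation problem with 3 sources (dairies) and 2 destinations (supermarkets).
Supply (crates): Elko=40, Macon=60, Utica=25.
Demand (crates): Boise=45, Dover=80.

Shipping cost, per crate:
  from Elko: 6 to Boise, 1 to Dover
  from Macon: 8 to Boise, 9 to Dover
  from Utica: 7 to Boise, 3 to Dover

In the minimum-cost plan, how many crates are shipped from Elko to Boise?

0

Optimal shipments:
  Elko→Dover: 40 × 1 = 40
  Macon→Boise: 45 × 8 = 360
  Macon→Dover: 15 × 9 = 135
  Utica→Dover: 25 × 3 = 75
Total cost = 610.
The route Elko→Boise is not used.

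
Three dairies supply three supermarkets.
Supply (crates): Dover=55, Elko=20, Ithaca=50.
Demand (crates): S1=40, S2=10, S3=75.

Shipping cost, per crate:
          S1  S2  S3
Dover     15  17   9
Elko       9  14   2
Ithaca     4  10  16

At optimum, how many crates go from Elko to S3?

20

Solving gives:
  Dover->S3: 55 crates
  Elko->S3: 20 crates
  Ithaca->S1: 40 crates
  Ithaca->S2: 10 crates
Total cost = 795.
So Elko→S3 carries 20 crates.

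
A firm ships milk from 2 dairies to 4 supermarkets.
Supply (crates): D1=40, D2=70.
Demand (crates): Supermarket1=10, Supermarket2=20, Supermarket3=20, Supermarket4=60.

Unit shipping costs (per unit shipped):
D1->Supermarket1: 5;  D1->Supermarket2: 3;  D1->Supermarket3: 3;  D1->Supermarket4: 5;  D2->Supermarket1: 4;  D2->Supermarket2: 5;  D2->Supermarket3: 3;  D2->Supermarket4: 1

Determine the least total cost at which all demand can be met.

One minimum-cost allocation:
  D1→Supermarket2: 20 crates
  D1→Supermarket3: 20 crates
  D2→Supermarket1: 10 crates
  D2→Supermarket4: 60 crates
Total cost = 220.

220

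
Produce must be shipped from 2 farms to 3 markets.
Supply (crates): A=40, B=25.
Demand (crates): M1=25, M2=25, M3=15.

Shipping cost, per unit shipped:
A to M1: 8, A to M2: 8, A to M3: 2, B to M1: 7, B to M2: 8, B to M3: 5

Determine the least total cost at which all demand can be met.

Optimal allocation:
  A to M2: 25 × 8 = 200
  A to M3: 15 × 2 = 30
  B to M1: 25 × 7 = 175
Total = 200 + 30 + 175 = 405.

405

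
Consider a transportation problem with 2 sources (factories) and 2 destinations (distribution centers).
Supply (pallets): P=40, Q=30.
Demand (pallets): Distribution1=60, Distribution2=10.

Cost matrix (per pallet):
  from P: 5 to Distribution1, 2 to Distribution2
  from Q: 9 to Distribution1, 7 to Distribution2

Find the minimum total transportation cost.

A cheapest plan:
  P->Distribution1: 30 × 5 = 150
  P->Distribution2: 10 × 2 = 20
  Q->Distribution1: 30 × 9 = 270
Total = 150 + 20 + 270 = 440.

440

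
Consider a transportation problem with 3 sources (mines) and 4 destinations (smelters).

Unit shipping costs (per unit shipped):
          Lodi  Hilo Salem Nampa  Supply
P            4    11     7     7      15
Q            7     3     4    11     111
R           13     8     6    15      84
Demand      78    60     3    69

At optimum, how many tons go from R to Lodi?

0

Solving gives:
  P->Nampa: 15 × 7 = 105
  Q->Lodi: 78 × 7 = 546
  Q->Hilo: 33 × 3 = 99
  R->Hilo: 27 × 8 = 216
  R->Salem: 3 × 6 = 18
  R->Nampa: 54 × 15 = 810
Total cost = 1794.
The route R→Lodi is not used.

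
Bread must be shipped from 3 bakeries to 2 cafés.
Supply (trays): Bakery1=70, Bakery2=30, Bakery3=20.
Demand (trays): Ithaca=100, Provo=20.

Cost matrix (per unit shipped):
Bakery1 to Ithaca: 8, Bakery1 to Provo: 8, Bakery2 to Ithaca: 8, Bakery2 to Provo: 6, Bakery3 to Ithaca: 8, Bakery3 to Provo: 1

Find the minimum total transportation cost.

One minimum-cost allocation:
  Bakery1–Ithaca: 70 trays
  Bakery2–Ithaca: 30 trays
  Bakery3–Provo: 20 trays
Total cost = 820.
(Supply check: Bakery1 ships 70; Bakery2 ships 30; Bakery3 ships 20.)

820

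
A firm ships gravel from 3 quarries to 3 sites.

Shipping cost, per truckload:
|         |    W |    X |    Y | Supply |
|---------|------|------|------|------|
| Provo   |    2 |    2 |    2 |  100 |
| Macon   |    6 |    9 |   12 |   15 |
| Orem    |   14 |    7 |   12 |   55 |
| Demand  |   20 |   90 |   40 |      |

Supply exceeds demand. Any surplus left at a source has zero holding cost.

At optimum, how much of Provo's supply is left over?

An optimal plan:
  Provo→W: 5 × 2 = 10
  Provo→X: 55 × 2 = 110
  Provo→Y: 40 × 2 = 80
  Macon→W: 15 × 6 = 90
  Orem→X: 35 × 7 = 245
Total cost = 535.
Provo ships 100 of its 100, leaving 0.

0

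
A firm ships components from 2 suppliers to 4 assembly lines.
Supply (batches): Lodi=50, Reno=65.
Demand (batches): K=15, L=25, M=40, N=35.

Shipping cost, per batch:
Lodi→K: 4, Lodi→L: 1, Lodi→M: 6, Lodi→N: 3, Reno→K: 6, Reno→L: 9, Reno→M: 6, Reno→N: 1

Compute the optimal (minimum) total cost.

A cheapest plan:
  Lodi->K: 15 × 4 = 60
  Lodi->L: 25 × 1 = 25
  Lodi->M: 10 × 6 = 60
  Reno->M: 30 × 6 = 180
  Reno->N: 35 × 1 = 35
Total = 60 + 25 + 60 + 180 + 35 = 360.

360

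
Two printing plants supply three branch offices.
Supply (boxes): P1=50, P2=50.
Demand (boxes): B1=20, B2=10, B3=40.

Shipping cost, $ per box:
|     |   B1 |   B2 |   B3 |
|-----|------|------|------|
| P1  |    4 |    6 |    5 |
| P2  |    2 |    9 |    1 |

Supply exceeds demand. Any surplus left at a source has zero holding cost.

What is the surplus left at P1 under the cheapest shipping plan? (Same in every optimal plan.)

30

Minimum-cost shipments:
  P1->B1: 10 × $4 = $40
  P1->B2: 10 × $6 = $60
  P2->B1: 10 × $2 = $20
  P2->B3: 40 × $1 = $40
Total cost = $160.
P1 ships 20 of its 50, leaving 30.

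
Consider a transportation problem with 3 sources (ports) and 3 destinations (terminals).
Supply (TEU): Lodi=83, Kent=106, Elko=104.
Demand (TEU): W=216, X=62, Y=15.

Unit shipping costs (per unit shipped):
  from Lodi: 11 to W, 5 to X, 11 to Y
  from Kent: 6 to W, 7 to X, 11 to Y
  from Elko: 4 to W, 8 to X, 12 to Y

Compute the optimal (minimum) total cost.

An optimal shipping plan:
  Lodi->W: 6 × 11 = 66
  Lodi->X: 62 × 5 = 310
  Lodi->Y: 15 × 11 = 165
  Kent->W: 106 × 6 = 636
  Elko->W: 104 × 4 = 416
Total = 66 + 310 + 165 + 636 + 416 = 1593.
(Supply check: Lodi ships 83; Kent ships 106; Elko ships 104.)

1593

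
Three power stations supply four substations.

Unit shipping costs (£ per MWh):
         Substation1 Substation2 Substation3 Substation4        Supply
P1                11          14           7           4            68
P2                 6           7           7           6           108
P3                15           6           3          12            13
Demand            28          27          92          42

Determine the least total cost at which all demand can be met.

1117

A cheapest plan:
  P1 to Substation3: 26 × £7 = £182
  P1 to Substation4: 42 × £4 = £168
  P2 to Substation1: 28 × £6 = £168
  P2 to Substation2: 27 × £7 = £189
  P2 to Substation3: 53 × £7 = £371
  P3 to Substation3: 13 × £3 = £39
Total = 182 + 168 + 168 + 189 + 371 + 39 = £1117.
(Supply check: P1 ships 68; P2 ships 108; P3 ships 13.)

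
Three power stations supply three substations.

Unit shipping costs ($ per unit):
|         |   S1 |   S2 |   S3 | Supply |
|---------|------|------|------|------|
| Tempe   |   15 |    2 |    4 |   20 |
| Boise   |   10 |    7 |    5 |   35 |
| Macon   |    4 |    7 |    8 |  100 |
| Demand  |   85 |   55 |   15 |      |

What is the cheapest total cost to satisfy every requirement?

700

A cheapest plan:
  Tempe→S2: 20 × $2 = $40
  Boise→S2: 20 × $7 = $140
  Boise→S3: 15 × $5 = $75
  Macon→S1: 85 × $4 = $340
  Macon→S2: 15 × $7 = $105
Total = 40 + 140 + 75 + 340 + 105 = $700.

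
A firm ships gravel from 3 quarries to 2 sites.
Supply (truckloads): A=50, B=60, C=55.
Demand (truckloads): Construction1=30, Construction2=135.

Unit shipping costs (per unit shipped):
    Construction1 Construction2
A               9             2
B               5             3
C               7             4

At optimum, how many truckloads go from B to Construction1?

Solving gives:
  A to Construction2: 50 × 2 = 100
  B to Construction1: 30 × 5 = 150
  B to Construction2: 30 × 3 = 90
  C to Construction2: 55 × 4 = 220
Total cost = 560.
So B→Construction1 carries 30 truckloads.

30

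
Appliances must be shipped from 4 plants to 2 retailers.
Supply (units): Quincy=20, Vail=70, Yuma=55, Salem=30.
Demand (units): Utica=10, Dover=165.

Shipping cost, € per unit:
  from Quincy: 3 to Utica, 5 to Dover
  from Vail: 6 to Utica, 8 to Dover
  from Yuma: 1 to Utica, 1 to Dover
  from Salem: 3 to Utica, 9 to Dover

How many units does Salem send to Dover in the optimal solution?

20

Solving gives:
  Quincy to Dover: 20 × €5 = €100
  Vail to Dover: 70 × €8 = €560
  Yuma to Dover: 55 × €1 = €55
  Salem to Utica: 10 × €3 = €30
  Salem to Dover: 20 × €9 = €180
Total cost = €925.
So Salem→Dover carries 20 units.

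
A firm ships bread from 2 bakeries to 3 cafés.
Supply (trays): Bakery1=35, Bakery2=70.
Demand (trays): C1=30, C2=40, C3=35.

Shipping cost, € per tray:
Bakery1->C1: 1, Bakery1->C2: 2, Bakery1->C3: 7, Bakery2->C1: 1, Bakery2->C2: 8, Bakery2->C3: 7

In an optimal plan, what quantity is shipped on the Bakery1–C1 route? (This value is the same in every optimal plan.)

0

The minimum-cost plan:
  Bakery1 to C2: 35 × €2 = €70
  Bakery2 to C1: 30 × €1 = €30
  Bakery2 to C2: 5 × €8 = €40
  Bakery2 to C3: 35 × €7 = €245
Total cost = €385.
The route Bakery1→C1 is not used.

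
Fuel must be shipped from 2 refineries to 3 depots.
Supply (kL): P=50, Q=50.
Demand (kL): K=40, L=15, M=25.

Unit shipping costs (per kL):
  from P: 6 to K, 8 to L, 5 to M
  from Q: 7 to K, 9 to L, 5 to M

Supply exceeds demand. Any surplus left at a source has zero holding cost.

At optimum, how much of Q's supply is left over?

20

An optimal plan:
  P–K: 40 kL
  P–L: 10 kL
  Q–L: 5 kL
  Q–M: 25 kL
Total cost = 490.
Q ships 30 of its 50, leaving 20.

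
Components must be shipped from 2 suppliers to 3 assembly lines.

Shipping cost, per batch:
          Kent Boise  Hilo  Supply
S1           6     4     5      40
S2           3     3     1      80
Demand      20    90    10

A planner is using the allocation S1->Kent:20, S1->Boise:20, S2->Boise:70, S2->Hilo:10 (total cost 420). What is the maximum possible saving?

Current plan cost = 20·6 + 20·4 + 70·3 + 10·1 = 420.
Optimal plan:
  S1→Boise: 40 batches
  S2→Kent: 20 batches
  S2→Boise: 50 batches
  S2→Hilo: 10 batches
Optimal cost = 380.
Saving = 420 − 380 = 40.

40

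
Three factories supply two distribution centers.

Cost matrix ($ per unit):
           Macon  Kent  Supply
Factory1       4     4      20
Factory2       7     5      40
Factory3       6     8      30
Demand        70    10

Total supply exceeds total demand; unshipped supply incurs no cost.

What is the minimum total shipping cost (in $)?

One minimum-cost allocation:
  Factory1 to Macon: 20 × $4 = $80
  Factory2 to Macon: 20 × $7 = $140
  Factory2 to Kent: 10 × $5 = $50
  Factory3 to Macon: 30 × $6 = $180
Total = 80 + 140 + 50 + 180 = $450.

450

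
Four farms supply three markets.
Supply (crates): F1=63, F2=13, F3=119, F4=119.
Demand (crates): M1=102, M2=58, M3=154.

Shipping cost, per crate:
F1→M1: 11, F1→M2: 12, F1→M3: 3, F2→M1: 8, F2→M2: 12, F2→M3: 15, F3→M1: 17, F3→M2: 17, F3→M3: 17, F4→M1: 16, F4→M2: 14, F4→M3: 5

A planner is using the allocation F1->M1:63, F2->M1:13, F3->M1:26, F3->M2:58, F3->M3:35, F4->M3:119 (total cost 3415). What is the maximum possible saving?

280

Current plan cost = 63·11 + 13·8 + 26·17 + 58·17 + 35·17 + 119·5 = 3415.
Optimal plan:
  F1->M1: 28 × 11 = 308
  F1->M3: 35 × 3 = 105
  F2->M1: 13 × 8 = 104
  F3->M1: 61 × 17 = 1037
  F3->M2: 58 × 17 = 986
  F4->M3: 119 × 5 = 595
Optimal cost = 3135.
Saving = 3415 − 3135 = 280.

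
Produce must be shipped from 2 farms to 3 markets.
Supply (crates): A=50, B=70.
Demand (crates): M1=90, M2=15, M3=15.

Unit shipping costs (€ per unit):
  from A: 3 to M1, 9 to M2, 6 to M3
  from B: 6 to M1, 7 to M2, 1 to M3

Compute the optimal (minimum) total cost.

510

Optimal allocation:
  A->M1: 50 crates
  B->M1: 40 crates
  B->M2: 15 crates
  B->M3: 15 crates
Total cost = €510.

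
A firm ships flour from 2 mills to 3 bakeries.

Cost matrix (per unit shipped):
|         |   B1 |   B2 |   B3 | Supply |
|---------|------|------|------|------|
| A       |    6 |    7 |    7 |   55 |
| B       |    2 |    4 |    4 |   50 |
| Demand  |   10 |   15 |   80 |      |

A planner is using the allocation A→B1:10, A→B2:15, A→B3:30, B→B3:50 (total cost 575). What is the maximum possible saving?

10

Current plan cost = 10·6 + 15·7 + 30·7 + 50·4 = 575.
Optimal plan:
  A→B2: 15 × 7 = 105
  A→B3: 40 × 7 = 280
  B→B1: 10 × 2 = 20
  B→B3: 40 × 4 = 160
Optimal cost = 565.
Saving = 575 − 565 = 10.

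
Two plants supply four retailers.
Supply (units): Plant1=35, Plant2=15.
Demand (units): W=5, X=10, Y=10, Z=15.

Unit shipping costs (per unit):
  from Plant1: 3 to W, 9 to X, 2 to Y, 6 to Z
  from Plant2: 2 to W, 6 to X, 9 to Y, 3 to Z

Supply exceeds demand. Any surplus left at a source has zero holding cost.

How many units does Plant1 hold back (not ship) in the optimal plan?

An optimal plan:
  Plant1 to W: 5 units
  Plant1 to X: 10 units
  Plant1 to Y: 10 units
  Plant2 to Z: 15 units
Total cost = 170.
Plant1 ships 25 of its 35, leaving 10.

10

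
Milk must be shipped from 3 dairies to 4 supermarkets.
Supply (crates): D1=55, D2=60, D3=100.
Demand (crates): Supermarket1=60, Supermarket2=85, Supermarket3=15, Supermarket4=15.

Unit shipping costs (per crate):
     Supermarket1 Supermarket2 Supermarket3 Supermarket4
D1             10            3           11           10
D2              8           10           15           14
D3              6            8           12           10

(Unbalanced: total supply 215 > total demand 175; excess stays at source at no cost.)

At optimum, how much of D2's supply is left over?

40

An optimal plan:
  D1→Supermarket2: 55 × 3 = 165
  D2→Supermarket1: 20 × 8 = 160
  D3→Supermarket1: 40 × 6 = 240
  D3→Supermarket2: 30 × 8 = 240
  D3→Supermarket3: 15 × 12 = 180
  D3→Supermarket4: 15 × 10 = 150
Total cost = 1135.
D2 ships 20 of its 60, leaving 40.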